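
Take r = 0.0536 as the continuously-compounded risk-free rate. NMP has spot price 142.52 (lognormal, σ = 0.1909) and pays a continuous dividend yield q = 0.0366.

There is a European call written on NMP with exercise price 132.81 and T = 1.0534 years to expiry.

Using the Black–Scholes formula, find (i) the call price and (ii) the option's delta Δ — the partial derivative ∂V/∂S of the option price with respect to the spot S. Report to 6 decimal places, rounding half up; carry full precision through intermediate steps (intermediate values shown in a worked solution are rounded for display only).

σ√T = 0.1909·√1.0534 = 0.195931
d₁ = (ln(S/K) + (r−q+σ²/2)T) / (σ√T) = (ln(142.52/132.81) + (0.0536−0.0366+0.1909²/2)·1.0534) / 0.195931 = (0.070563 + 0.037102) / 0.195931 = 0.549506
d₂ = d₁ − σ√T = 0.549506 − 0.195931 = 0.353575
e^{−rT} = 0.945102
e^{−qT} = 0.962179
N(d₁) = 0.708671,  N(d₂) = 0.638171
Call price V = S·e^{−qT}·N(d₁) − K·e^{−rT}·N(d₂) = 97.179873 − 80.102626 = 17.077246
Δ = e^{−qT}·N(d₁) = 0.681868

price = 17.077246
Δ = 0.681868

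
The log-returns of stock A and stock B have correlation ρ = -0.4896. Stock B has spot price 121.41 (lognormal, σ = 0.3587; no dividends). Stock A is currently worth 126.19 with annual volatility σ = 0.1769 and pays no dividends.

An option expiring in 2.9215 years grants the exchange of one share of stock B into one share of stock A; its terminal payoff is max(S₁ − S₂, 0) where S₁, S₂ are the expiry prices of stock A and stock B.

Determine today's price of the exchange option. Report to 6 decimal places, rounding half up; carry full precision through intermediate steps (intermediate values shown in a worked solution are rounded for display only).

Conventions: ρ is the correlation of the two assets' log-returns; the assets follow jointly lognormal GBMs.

exchange price = 41.165627

σ_eff = √(σ₁² + σ₂² − 2ρσ₁σ₂) = √(0.1769² + 0.3587² − 2·-0.4896·0.1769·0.3587) = 0.471268
d₁ = (ln(S₁/S₂) + (q₂ − q₁ + σ_eff²/2)T) / (σ_eff√T) = (ln(126.19/121.41) + (0.0 − 0.0 + 0.111047)·2.9215) / 0.805510 = 0.450694
d₂ = d₁ − σ_eff√T = 0.450694 − 0.805510 = -0.354816
N(d₁) = 0.673895,  N(d₂) = 0.361364
V = S₁·e^{−q₁T}·N(d₁) − S₂·e^{−q₂T}·N(d₂) = 85.038807 − 43.873180 = 41.165627
Key observation: no risk-free rate is needed — with the second asset as numeraire the exchange option is a call on the ratio S₁/S₂, and r cancels out of the value.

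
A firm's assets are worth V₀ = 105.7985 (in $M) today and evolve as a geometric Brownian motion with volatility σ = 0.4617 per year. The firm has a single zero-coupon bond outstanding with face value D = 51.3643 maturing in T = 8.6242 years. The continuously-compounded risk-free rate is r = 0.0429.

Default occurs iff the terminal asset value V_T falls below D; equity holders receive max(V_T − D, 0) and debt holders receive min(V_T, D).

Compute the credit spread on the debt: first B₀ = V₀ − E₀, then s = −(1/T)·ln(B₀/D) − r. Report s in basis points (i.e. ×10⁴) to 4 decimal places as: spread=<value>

Apply the equity-as-call identities (strike 51.3643, horizon 8.6242 years):
d₁ = [ln(V₀/D) + (r + σ²/2)T] / (σ√T)
   = [ln(105.7985/51.3643) + (0.0429 + 0.5·0.4617²)·8.6242] / (0.4617·√8.6242)
   = [0.722593 + 1.289175] / 1.355874 = 1.483743
d₂ = d₁ − σ√T = 1.483743 − 1.355874 = 0.127869
N(d₁) = 0.931061,  N(d₂) = 0.550874,  e^(−rT) = 0.690749
E₀ = V₀·N(d₁) − D·e^(−rT)·N(d₂)
   = 105.7985·0.931061 − 51.3643·0.690749·0.550874 = 78.959981
B₀ = V₀ − E₀ = 105.7985 − 78.959981 = 26.838519
spread = −(1/T)·ln(B₀/D) − r = −(1/8.6242)·ln(26.838519/51.3643) − 0.0429 = 0.03236556
in basis points: 0.03236556 × 10⁴ = 323.6556 bp

spread=323.6556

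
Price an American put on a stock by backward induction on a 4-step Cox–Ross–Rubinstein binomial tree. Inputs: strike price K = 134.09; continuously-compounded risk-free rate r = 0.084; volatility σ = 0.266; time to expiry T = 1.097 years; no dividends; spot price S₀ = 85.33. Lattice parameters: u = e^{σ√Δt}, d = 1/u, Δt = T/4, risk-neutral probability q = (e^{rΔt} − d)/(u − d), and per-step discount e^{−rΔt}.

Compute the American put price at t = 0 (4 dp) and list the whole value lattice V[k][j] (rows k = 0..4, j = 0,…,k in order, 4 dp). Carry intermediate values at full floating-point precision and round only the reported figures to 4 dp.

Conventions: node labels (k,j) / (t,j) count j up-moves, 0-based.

price = 48.7600
tree:
48.7600
59.8558 36.0057
69.5088 48.7600 21.3450
77.9065 59.8558 36.0057 9.4155
85.2123 69.5088 48.7600 21.3450 0.0000

Δt=0.27425, u=1.14947, d=0.86997, q=0.54861, disc=e^(-rΔt)=0.97723
k=4 terminal: V=max(K-S,0) → 85.2123 69.5088 48.7600 21.3450 0.0000
k=3: j=0 S=56.1835 intr=77.9065 cont=74.8528 V=77.9065[EX]; j=1 S=74.2342 intr=59.8558 cont=56.8021 V=59.8558[EX]; j=2 S=98.0843 intr=36.0057 cont=32.9520 V=36.0057[EX]; j=3 S=129.5970 intr=4.4930 cont=9.4155 V=9.4155[hold]
k=2: j=0 S=64.5812 intr=69.5088 cont=66.4551 V=69.5088[EX]; j=1 S=85.3300 intr=48.7600 cont=45.7063 V=48.7600[EX]; j=2 S=112.7450 intr=21.3450 cont=20.9303 V=21.3450[EX]
k=1: j=0 S=74.2342 intr=59.8558 cont=56.8021 V=59.8558[EX]; j=1 S=98.0843 intr=36.0057 cont=32.9520 V=36.0057[EX]
k=0: j=0 S=85.3300 intr=48.7600 cont=45.7063 V=48.7600[EX]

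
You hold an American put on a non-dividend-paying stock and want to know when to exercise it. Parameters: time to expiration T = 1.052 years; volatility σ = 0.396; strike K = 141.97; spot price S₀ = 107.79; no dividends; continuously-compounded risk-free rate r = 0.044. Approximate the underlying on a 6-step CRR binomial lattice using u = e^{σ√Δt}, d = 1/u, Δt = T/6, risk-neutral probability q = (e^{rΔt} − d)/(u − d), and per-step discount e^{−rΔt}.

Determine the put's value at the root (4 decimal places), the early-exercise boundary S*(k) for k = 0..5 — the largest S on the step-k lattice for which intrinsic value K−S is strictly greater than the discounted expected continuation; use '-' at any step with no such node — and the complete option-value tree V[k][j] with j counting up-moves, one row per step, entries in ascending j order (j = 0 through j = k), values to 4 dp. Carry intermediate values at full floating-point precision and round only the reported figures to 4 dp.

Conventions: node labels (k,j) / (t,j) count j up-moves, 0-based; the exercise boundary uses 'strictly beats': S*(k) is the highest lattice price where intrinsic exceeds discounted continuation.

price = 38.1582
boundary = - - 77.3664 91.3199 77.3664 91.3199
tree:
38.1582
50.7042 25.2822
64.6036 36.5748 13.5470
76.4251 50.6501 22.0290 4.6451
86.4402 64.6036 34.4440 9.0348 0.0000
94.9251 76.4251 50.6501 17.5730 0.0000 0.0000
102.1135 86.4402 64.6036 34.1800 0.0000 0.0000 0.0000

params: Δt=0.17533 u=1.18036 d=0.84720 q=0.48189 e^(-rΔt)=0.99232
t_6 payoffs: 102.1135 86.4402 64.6036 34.1800 0.0000 0.0000 0.0000
t_5: node(5,0) S=47.0449 payoff=94.9251 vs cont=93.8340 → 94.9251 [stop]  node(5,1) S=65.5449 payoff=76.4251 vs cont=75.3340 → 76.4251 [stop]  node(5,2) S=91.3199 payoff=50.6501 vs cont=49.5591 → 50.6501 [stop]  node(5,3) S=127.2306 payoff=14.7394 vs cont=17.5730 → 17.5730 [wait]  node(5,4) S=177.2629 payoff=0.0000 vs cont=0.0000 → 0.0000 [wait]  node(5,5) S=246.9700 payoff=0.0000 vs cont=0.0000 → 0.0000 [wait]  ⇒ S*(5)=91.3199
t_4: node(4,0) S=55.5298 payoff=86.4402 vs cont=85.3492 → 86.4402 [stop]  node(4,1) S=77.3664 payoff=64.6036 vs cont=63.5126 → 64.6036 [stop]  node(4,2) S=107.7900 payoff=34.1800 vs cont=34.4440 → 34.4440 [wait]  node(4,3) S=150.1775 payoff=0.0000 vs cont=9.0348 → 9.0348 [wait]  node(4,4) S=209.2334 payoff=0.0000 vs cont=0.0000 → 0.0000 [wait]  ⇒ S*(4)=77.3664
t_3: node(3,0) S=65.5449 payoff=76.4251 vs cont=75.3340 → 76.4251 [stop]  node(3,1) S=91.3199 payoff=50.6501 vs cont=49.6853 → 50.6501 [stop]  node(3,2) S=127.2306 payoff=14.7394 vs cont=22.0290 → 22.0290 [wait]  node(3,3) S=177.2629 payoff=0.0000 vs cont=4.6451 → 4.6451 [wait]  ⇒ S*(3)=91.3199
t_2: node(2,0) S=77.3664 payoff=64.6036 vs cont=63.5126 → 64.6036 [stop]  node(2,1) S=107.7900 payoff=34.1800 vs cont=36.5748 → 36.5748 [wait]  node(2,2) S=150.1775 payoff=0.0000 vs cont=13.5470 → 13.5470 [wait]  ⇒ S*(2)=77.3664
t_1: node(1,0) S=91.3199 payoff=50.6501 vs cont=50.7042 → 50.7042 [wait]  node(1,1) S=127.2306 payoff=14.7394 vs cont=25.2822 → 25.2822 [wait]  ⇒ S*(1)=-
t_0: node(0,0) S=107.7900 payoff=34.1800 vs cont=38.1582 → 38.1582 [wait]  ⇒ S*(0)=-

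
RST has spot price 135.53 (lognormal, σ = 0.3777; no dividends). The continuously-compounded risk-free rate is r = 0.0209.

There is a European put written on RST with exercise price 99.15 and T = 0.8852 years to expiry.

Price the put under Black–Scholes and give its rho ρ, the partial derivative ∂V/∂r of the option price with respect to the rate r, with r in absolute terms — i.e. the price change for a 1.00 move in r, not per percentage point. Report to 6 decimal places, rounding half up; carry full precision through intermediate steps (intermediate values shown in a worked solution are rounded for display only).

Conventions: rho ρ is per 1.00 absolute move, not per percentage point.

σ√T = 0.3777·√0.8852 = 0.355359
d₁ = (ln(S/K) + (r+σ²/2)T) / (σ√T) = (ln(135.53/99.15) + (0.0209+0.3777²/2)·0.8852) / 0.355359 = (0.312559 + 0.081641) / 0.355359 = 1.109300
d₂ = d₁ − σ√T = 1.109300 − 0.355359 = 0.753940
e^{−rT} = 0.981669
N(−d₁) = 0.133650,  N(−d₂) = 0.225443
Put price V = K·e^{−rT}·N(−d₂) − S·N(−d₁) = 21.942888 − 18.113647 = 3.829241
ρ = −K·T·e^{−rT}·N(−d₂) = -19.423845

price = 3.829241
ρ = -19.423845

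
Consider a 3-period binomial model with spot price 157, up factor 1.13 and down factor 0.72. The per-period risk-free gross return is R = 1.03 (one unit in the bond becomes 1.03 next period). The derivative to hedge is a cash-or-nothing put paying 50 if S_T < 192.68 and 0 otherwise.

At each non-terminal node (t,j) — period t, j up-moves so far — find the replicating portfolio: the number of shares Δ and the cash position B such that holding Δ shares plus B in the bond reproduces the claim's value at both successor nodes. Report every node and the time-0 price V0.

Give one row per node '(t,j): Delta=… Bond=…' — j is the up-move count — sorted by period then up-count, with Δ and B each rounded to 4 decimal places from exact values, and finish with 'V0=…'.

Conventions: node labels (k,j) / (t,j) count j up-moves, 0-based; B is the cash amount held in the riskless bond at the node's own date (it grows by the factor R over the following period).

No-arbitrage ⇒ martingale measure with p* = (R−d)/(u−d) = 0.7561.
At maturity the claim pays: V(3,0)=50.0000, V(3,1)=50.0000, V(3,2)=50.0000, V(3,3)=0.0000
Node (2,0) S=81.3888: V=(p*·50.0000+(1−p*)·50.0000)/1.03=48.5437; Δ=(50.0000−50.0000)/(91.9693−58.5999)=0.0000; B=V−Δ·S=48.5437
Node (2,1) S=127.7352: V=(p*·50.0000+(1−p*)·50.0000)/1.03=48.5437; Δ=(50.0000−50.0000)/(144.3408−91.9693)=0.0000; B=V−Δ·S=48.5437
Node (2,2) S=200.4733: V=(p*·0.0000+(1−p*)·50.0000)/1.03=11.8399; Δ=(0.0000−50.0000)/(226.5348−144.3408)=-0.6083; B=V−Δ·S=133.7911
Node (1,0) S=113.0400: V=(p*·48.5437+(1−p*)·48.5437)/1.03=47.1298; Δ=(48.5437−48.5437)/(127.7352−81.3888)=0.0000; B=V−Δ·S=47.1298
Node (1,1) S=177.4100: V=(p*·11.8399+(1−p*)·48.5437)/1.03=20.1865; Δ=(11.8399−48.5437)/(200.4733−127.7352)=-0.5046; B=V−Δ·S=109.7078
Node (0,0) S=157.0000: V=(p*·20.1865+(1−p*)·47.1298)/1.03=25.9787; Δ=(20.1865−47.1298)/(177.4100−113.0400)=-0.4186; B=V−Δ·S=91.6941
Verification: the root portfolio costs Δ(0,0)·S0 + B(0,0) = 25.9787, matching V0.

(0,0): Delta=-0.4186 Bond=91.6941
(1,0): Delta=0.0000 Bond=47.1298
(1,1): Delta=-0.5046 Bond=109.7078
(2,0): Delta=0.0000 Bond=48.5437
(2,1): Delta=0.0000 Bond=48.5437
(2,2): Delta=-0.6083 Bond=133.7911
V0=25.9787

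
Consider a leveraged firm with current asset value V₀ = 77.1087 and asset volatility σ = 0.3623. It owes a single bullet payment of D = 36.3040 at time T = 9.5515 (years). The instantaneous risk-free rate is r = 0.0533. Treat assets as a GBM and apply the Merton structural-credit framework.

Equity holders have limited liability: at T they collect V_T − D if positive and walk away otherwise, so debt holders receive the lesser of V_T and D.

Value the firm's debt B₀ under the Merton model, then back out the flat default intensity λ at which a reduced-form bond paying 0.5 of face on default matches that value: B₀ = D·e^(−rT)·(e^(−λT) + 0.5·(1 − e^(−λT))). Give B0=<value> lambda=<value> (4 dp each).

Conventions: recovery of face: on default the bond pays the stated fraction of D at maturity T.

B0=19.1275 lambda=0.0297

Apply the equity-as-call identities (strike 36.3040, horizon 9.5515 years):
d₁ = [ln(V₀/D) + (r + σ²/2)T] / (σ√T)
   = [ln(77.1087/36.3040) + (0.0533 + 0.5·0.3623²)·9.5515] / (0.3623·√9.5515)
   = [0.753288 + 1.135966] / 1.119706 = 1.687277
d₂ = d₁ − σ√T = 1.687277 − 1.119706 = 0.567570
N(d₁) = 0.954225,  N(d₂) = 0.714837,  e^(−rT) = 0.601039
E₀ = V₀·N(d₁) − D·e^(−rT)·N(d₂)
   = 77.1087·0.954225 − 36.3040·0.601039·0.714837 = 57.981214
B₀ = V₀ − E₀ = 77.1087 − 57.981214 = 19.127486
e^(−λT) = (B₀·e^(rT)/D − 0.5)/(1 − 0.5) = (19.1275·1.663785/36.3040 − 0.5)/0.5 = 0.75319755
λ = −ln(0.75319755)/9.5515 = 0.029674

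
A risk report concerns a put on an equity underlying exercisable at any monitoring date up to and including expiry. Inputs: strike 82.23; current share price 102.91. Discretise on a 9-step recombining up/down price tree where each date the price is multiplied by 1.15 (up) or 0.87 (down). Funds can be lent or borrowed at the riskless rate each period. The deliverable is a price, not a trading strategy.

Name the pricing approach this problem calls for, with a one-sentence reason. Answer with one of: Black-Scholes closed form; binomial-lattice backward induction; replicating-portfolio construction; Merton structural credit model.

framework: binomial-lattice backward induction

Key observation: the put (strike 82.23 on spot 102.91) is American-style on a 9-step discrete price model, so the early-exercise decision at every node requires stepwise backward valuation — a closed form cannot price the exercise right.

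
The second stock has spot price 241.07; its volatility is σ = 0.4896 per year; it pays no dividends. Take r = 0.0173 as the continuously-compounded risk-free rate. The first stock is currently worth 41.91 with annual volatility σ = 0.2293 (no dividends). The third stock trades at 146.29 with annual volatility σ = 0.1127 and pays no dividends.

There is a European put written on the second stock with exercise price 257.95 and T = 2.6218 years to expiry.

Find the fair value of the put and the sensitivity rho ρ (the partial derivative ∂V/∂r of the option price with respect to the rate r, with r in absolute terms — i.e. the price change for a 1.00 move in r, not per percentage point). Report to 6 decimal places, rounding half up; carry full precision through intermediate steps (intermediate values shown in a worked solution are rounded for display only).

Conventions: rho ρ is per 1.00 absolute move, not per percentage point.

price = 77.879192
ρ = -429.412354

σ√T = 0.4896·√2.6218 = 0.792759
d₁ = (ln(S/K) + (r+σ²/2)T) / (σ√T) = (ln(241.07/257.95) + (0.0173+0.4896²/2)·2.6218) / 0.792759 = (-0.067678 + 0.359591) / 0.792759 = 0.368223
d₂ = d₁ − σ√T = 0.368223 − 0.792759 = -0.424536
e^{−rT} = 0.955656
N(−d₁) = 0.356353,  N(−d₂) = 0.664413
Put price V = K·e^{−rT}·N(−d₂) − S·N(−d₁) = 163.785321 − 85.906129 = 77.879192
ρ = −K·T·e^{−rT}·N(−d₂) = -429.412354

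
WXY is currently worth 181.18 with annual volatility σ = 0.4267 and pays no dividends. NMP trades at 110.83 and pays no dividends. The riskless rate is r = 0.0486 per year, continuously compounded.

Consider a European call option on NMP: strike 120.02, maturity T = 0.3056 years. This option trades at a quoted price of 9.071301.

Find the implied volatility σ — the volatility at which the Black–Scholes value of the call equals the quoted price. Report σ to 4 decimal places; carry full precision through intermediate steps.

At σ = 0.4938 the Black–Scholes value reproduces the quote:
σ√T = 0.4938·√0.3056 = 0.272978
d₁ = (ln(S/K) + (r+σ²/2)T) / (σ√T) = (ln(110.83/120.02) + (0.0486+0.4938²/2)·0.3056) / 0.272978 = (-0.079661 + 0.052111) / 0.272978 = -0.100925
d₂ = d₁ − σ√T = -0.100925 − 0.272978 = -0.373903
e^{−rT} = 0.985258
N(d₁) = 0.459805,  N(d₂) = 0.354238
V = S·N(d₁) − K·e^{−rT}·N(d₂) = 50.960202 − 41.888901 = 9.071301 (the observed quote) — the price is monotone increasing in volatility, hence this σ is the only solution

sigma = 0.4938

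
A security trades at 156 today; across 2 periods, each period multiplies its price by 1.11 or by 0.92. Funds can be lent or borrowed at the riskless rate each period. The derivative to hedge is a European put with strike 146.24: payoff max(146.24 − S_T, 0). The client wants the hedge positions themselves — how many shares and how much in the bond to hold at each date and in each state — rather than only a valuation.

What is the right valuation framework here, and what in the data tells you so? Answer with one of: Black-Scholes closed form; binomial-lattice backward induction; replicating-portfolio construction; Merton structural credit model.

framework: replicating-portfolio construction

Key observation: the deliverable is the dynamic trading strategy on the 2-step tree (spot 156, moves 1.11 and 0.92), so the valuation must go through the node-by-node replicating-portfolio solve.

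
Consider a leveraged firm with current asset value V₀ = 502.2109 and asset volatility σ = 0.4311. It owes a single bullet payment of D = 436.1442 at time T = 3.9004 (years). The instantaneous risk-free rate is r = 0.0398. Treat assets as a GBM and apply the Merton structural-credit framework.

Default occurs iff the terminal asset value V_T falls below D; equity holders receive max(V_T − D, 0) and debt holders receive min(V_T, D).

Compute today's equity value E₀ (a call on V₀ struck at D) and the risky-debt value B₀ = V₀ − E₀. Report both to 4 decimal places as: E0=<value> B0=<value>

E0=216.7959 B0=285.4150

Equity is a call on the firm's assets struck at D = 436.1442:
d₁ = [ln(V₀/D) + (r + σ²/2)T] / (σ√T)
   = [ln(502.2109/436.1442) + (0.0398 + 0.5·0.4311²)·3.9004] / (0.4311·√3.9004)
   = [0.141047 + 0.517675] / 0.851398 = 0.773695
d₂ = d₁ − σ√T = 0.773695 − 0.851398 = -0.077703
N(d₁) = 0.780444,  N(d₂) = 0.469032,  e^(−rT) = 0.856213
E₀ = V₀·N(d₁) − D·e^(−rT)·N(d₂)
   = 502.2109·0.780444 − 436.1442·0.856213·0.469032 = 216.795878
B₀ = V₀ − E₀ = 502.2109 − 216.795878 = 285.415022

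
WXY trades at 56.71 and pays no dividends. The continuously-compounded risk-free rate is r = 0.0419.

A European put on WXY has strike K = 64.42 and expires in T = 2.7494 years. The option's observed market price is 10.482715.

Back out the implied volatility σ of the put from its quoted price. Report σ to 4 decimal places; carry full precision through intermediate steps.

sigma = 0.2706

At σ = 0.2706 the Black–Scholes value reproduces the quote:
σ√T = 0.2706·√2.7494 = 0.448690
d₁ = (ln(S/K) + (r+σ²/2)T) / (σ√T) = (ln(56.71/64.42) + (0.0419+0.2706²/2)·2.7494) / 0.448690 = (-0.127474 + 0.215861) / 0.448690 = 0.196991
d₂ = d₁ − σ√T = 0.196991 − 0.448690 = -0.251700
e^{−rT} = 0.891188
N(−d₁) = 0.421917,  N(−d₂) = 0.599363
V = K·e^{−rT}·N(−d₂) − S·N(−d₁) = 34.409653 − 23.926937 = 10.482715 (the observed quote) — the price is monotone increasing in volatility, hence this σ is the only solution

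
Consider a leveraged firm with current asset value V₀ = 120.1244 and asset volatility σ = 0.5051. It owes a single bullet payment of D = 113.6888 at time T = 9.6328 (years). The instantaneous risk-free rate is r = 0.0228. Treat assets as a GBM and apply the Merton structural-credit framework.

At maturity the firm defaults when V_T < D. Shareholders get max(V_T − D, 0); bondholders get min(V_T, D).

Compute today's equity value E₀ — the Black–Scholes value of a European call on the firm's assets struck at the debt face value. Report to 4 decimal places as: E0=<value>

Apply the equity-as-call identities (strike 113.6888, horizon 9.6328 years):
d₁ = [ln(V₀/D) + (r + σ²/2)T] / (σ√T)
   = [ln(120.1244/113.6888) + (0.0228 + 0.5·0.5051²)·9.6328] / (0.5051·√9.6328)
   = [0.055063 + 1.448417] / 1.567666 = 0.959056
d₂ = d₁ − σ√T = 0.959056 − 1.567666 = -0.608610
N(d₁) = 0.831235,  N(d₂) = 0.271391,  e^(−rT) = 0.802818
E₀ = V₀·N(d₁) − D·e^(−rT)·N(d₂)
   = 120.1244·0.831235 − 113.6888·0.802818·0.271391 = 75.081314

E0=75.0813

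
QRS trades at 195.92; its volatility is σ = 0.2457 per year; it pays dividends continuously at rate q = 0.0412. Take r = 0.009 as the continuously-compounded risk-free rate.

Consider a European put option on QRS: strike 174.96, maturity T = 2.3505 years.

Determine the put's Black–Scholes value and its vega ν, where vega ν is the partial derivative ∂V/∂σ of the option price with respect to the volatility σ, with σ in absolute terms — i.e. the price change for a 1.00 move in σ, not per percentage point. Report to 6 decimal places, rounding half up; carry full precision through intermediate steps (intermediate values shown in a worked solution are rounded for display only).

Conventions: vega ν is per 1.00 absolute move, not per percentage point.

price = 22.937140
ν = 104.358012

σ√T = 0.2457·√2.3505 = 0.376691
d₁ = (ln(S/K) + (r−q+σ²/2)T) / (σ√T) = (ln(195.92/174.96) + (0.009−0.0412+0.2457²/2)·2.3505) / 0.376691 = (0.113149 − 0.004738) / 0.376691 = 0.287798
d₂ = d₁ − σ√T = 0.287798 − 0.376691 = -0.088893
e^{−rT} = 0.979068
e^{−qT} = 0.907701
N(−d₁) = 0.386751,  N(−d₂) = 0.535416
Put price V = K·e^{−rT}·N(−d₂) − S·e^{−qT}·N(−d₁) = 91.715599 − 68.778458 = 22.937140
φ(d₁) = (1/√(2π))·e^{−d₁²/2} = 0.382758
ν = S·e^{−qT}·φ(d₁)·√T = 104.358012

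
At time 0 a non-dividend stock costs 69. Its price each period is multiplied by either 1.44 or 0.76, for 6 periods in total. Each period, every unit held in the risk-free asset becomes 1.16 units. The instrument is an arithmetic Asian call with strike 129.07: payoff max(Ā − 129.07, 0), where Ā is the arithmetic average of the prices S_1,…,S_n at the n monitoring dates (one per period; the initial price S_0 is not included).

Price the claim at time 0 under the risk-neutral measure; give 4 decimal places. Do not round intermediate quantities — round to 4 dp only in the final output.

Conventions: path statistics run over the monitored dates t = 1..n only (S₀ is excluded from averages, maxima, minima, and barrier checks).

price = 8.7760

No-arbitrage gives p* = (R−d)/(u−d) = 0.5882: enumerate every path, weight its payoff by its p*-probability, and discount by R^6.
Enumerate all 2^6 = 64 price paths (U = up ×1.44, D = down ×0.76); each path with k up-moves has probability p*^k·(1−p*)^(6−k).
DDDDDD: Ā=29.3992, payoff=0.0000, prob=0.004874
UDDDDD: Ā=55.7037, payoff=0.0000, prob=0.006963
DUDDDD: Ā=47.8837, payoff=0.0000, prob=0.006963
UUDDDD: Ā=90.7270, payoff=0.0000, prob=0.009947
DDUDDD: Ā=41.9405, payoff=0.0000, prob=0.006963
UDUDDD: Ā=79.4662, payoff=0.0000, prob=0.009947
DUUDDD: Ā=71.6462, payoff=0.0000, prob=0.009947
UUUDDD: Ā=135.7507, payoff=6.6807, prob=0.014210
DDDUDD: Ā=37.4237, payoff=0.0000, prob=0.006963
UDDUDD: Ā=70.9080, payoff=0.0000, prob=0.009947
DUDUDD: Ā=63.0880, payoff=0.0000, prob=0.009947
UUDUDD: Ā=119.5352, payoff=0.0000, prob=0.014210
DDUUDD: Ā=57.1448, payoff=0.0000, prob=0.009947
UDUUDD: Ā=108.2744, payoff=0.0000, prob=0.014210
DUUUDD: Ā=100.4544, payoff=0.0000, prob=0.014210
UUUUDD: Ā=190.3346, payoff=61.2646, prob=0.020300
DDDDUD: Ā=33.9909, payoff=0.0000, prob=0.006963
UDDDUD: Ā=64.4038, payoff=0.0000, prob=0.009947
DUDDUD: Ā=56.5838, payoff=0.0000, prob=0.009947
UUDDUD: Ā=107.2114, payoff=0.0000, prob=0.014210
DDUDUD: Ā=50.6406, payoff=0.0000, prob=0.009947
UDUDUD: Ā=95.9506, payoff=0.0000, prob=0.014210
DUUDUD: Ā=88.1306, payoff=0.0000, prob=0.014210
UUUDUD: Ā=166.9842, payoff=37.9142, prob=0.020300
DDDUUD: Ā=46.1237, payoff=0.0000, prob=0.009947
UDDUUD: Ā=87.3924, payoff=0.0000, prob=0.014210
DUDUUD: Ā=79.5724, payoff=0.0000, prob=0.014210
UUDUUD: Ā=150.7687, payoff=21.6987, prob=0.020300
DDUUUD: Ā=73.6292, payoff=0.0000, prob=0.014210
UDUUUD: Ā=139.5079, payoff=10.4379, prob=0.020300
DUUUUD: Ā=131.6879, payoff=2.6179, prob=0.020300
UUUUUD: Ā=249.5139, payoff=120.4439, prob=0.029000
DDDDDU: Ā=31.3820, payoff=0.0000, prob=0.006963
UDDDDU: Ā=59.4606, payoff=0.0000, prob=0.009947
DUDDDU: Ā=51.6406, payoff=0.0000, prob=0.009947
UUDDDU: Ā=97.8453, payoff=0.0000, prob=0.014210
DDUDDU: Ā=45.6974, payoff=0.0000, prob=0.009947
UDUDDU: Ā=86.5845, payoff=0.0000, prob=0.014210
DUUDDU: Ā=78.7645, payoff=0.0000, prob=0.014210
UUUDDU: Ā=149.2379, payoff=20.1679, prob=0.020300
DDDUDU: Ā=41.1805, payoff=0.0000, prob=0.009947
UDDUDU: Ā=78.0263, payoff=0.0000, prob=0.014210
DUDUDU: Ā=70.2063, payoff=0.0000, prob=0.014210
UUDUDU: Ā=133.0224, payoff=3.9524, prob=0.020300
DDUUDU: Ā=64.2631, payoff=0.0000, prob=0.014210
UDUUDU: Ā=121.7616, payoff=0.0000, prob=0.020300
DUUUDU: Ā=113.9416, payoff=0.0000, prob=0.020300
UUUUDU: Ā=215.8893, payoff=86.8193, prob=0.029000
DDDDUU: Ā=37.7477, payoff=0.0000, prob=0.009947
UDDDUU: Ā=71.5220, payoff=0.0000, prob=0.014210
DUDDUU: Ā=63.7020, payoff=0.0000, prob=0.014210
UUDDUU: Ā=120.6985, payoff=0.0000, prob=0.020300
DDUDUU: Ā=57.7588, payoff=0.0000, prob=0.014210
UDUDUU: Ā=109.4377, payoff=0.0000, prob=0.020300
DUUDUU: Ā=101.6177, payoff=0.0000, prob=0.020300
UUUDUU: Ā=192.5389, payoff=63.4689, prob=0.029000
DDDUUU: Ā=53.2420, payoff=0.0000, prob=0.014210
UDDUUU: Ā=100.8795, payoff=0.0000, prob=0.020300
DUDUUU: Ā=93.0595, payoff=0.0000, prob=0.020300
UUDUUU: Ā=176.3233, payoff=47.2533, prob=0.029000
DDUUUU: Ā=87.1163, payoff=0.0000, prob=0.020300
UDUUUU: Ā=165.0625, payoff=35.9925, prob=0.029000
DUUUUU: Ā=157.2425, payoff=28.1725, prob=0.029000
UUUUUU: Ā=297.9332, payoff=168.8632, prob=0.041429
Price = Σ prob·payoff / R^6 = 21.381866 / 2.436396 = 8.7760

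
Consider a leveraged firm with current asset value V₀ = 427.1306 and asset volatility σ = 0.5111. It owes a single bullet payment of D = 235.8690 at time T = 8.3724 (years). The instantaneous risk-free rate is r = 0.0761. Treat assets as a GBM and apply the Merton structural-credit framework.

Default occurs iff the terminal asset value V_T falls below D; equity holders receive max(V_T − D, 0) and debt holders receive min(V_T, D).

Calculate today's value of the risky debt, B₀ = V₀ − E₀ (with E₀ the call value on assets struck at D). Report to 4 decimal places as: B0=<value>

Equity is a call on the firm's assets struck at D = 235.8690:
d₁ = [ln(V₀/D) + (r + σ²/2)T] / (σ√T)
   = [ln(427.1306/235.8690) + (0.0761 + 0.5·0.5111²)·8.3724] / (0.5111·√8.3724)
   = [0.593813 + 1.730672] / 1.478873 = 1.571795
d₂ = d₁ − σ√T = 1.571795 − 1.478873 = 0.092922
N(d₁) = 0.942001,  N(d₂) = 0.537017,  e^(−rT) = 0.528803
E₀ = V₀·N(d₁) − D·e^(−rT)·N(d₂)
   = 427.1306·0.942001 − 235.8690·0.528803·0.537017 = 335.376238
B₀ = V₀ − E₀ = 427.1306 − 335.376238 = 91.754362

B0=91.7544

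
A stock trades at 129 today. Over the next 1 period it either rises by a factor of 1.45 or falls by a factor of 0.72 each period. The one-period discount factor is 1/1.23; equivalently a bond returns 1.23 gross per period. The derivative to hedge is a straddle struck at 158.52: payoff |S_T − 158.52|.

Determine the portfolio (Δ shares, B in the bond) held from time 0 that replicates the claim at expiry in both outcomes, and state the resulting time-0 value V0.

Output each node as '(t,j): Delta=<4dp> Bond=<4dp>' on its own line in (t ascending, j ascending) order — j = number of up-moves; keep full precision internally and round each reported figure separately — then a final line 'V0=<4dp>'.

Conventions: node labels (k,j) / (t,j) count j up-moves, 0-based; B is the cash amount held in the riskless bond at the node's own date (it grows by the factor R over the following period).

Under the risk-neutral measure, an up-move has probability p* = (R−d)/(u−d) = 0.6986 and values discount at R = 1.23.
At maturity the claim pays: V(1,0)=65.6400, V(1,1)=28.5300
(0,0): S=129.0000. Δ = (V_up−V_dn)/(S_up−S_dn) = (28.5300−65.6400)/(187.0500−92.8800) = -0.3941. V = [p*·28.5300 + (1−p*)·65.6400]/1.23 = 32.2877. B = V − Δ·S = 83.1233.
Sanity check at the root: Δ(0,0)·S0 + B(0,0) reproduces V0 = 32.2877.

(0,0): Delta=-0.3941 Bond=83.1233
V0=32.2877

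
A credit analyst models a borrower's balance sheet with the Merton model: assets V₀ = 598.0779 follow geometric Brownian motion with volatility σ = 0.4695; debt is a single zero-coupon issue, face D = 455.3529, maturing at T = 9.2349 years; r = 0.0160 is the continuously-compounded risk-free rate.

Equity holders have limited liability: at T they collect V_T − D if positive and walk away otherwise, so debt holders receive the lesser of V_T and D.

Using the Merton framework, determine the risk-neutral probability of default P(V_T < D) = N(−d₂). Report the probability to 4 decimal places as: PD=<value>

Work the structural quantities from V₀ = 598.0779 against face 455.3529:
d₁ = [ln(V₀/D) + (r + σ²/2)T] / (σ√T)
   = [ln(598.0779/455.3529) + (0.0160 + 0.5·0.4695²)·9.2349] / (0.4695·√9.2349)
   = [0.272648 + 1.165584] / 1.426763 = 1.008039
d₂ = d₁ − σ√T = 1.008039 − 1.426763 = -0.418723
risk-neutral PD = N(−d₂) = N(0.418723) = 0.662291

PD=0.6623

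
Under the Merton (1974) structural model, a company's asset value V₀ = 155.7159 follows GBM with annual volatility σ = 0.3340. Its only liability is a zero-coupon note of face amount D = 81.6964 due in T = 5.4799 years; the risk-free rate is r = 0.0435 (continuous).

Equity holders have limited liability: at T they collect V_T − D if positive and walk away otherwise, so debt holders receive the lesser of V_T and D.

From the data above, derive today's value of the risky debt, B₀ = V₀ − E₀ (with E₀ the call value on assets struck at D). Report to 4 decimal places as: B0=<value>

Equity is a call on the firm's assets struck at D = 81.6964:
d₁ = [ln(V₀/D) + (r + σ²/2)T] / (σ√T)
   = [ln(155.7159/81.6964) + (0.0435 + 0.5·0.3340²)·5.4799] / (0.3340·√5.4799)
   = [0.645023 + 0.544034] / 0.781867 = 1.520792
d₂ = d₁ − σ√T = 1.520792 − 0.781867 = 0.738925
N(d₁) = 0.935844,  N(d₂) = 0.770024,  e^(−rT) = 0.787907
E₀ = V₀·N(d₁) − D·e^(−rT)·N(d₂)
   = 155.7159·0.935844 − 81.6964·0.787907·0.770024 = 96.160021
B₀ = V₀ − E₀ = 155.7159 − 96.160021 = 59.555879

B0=59.5559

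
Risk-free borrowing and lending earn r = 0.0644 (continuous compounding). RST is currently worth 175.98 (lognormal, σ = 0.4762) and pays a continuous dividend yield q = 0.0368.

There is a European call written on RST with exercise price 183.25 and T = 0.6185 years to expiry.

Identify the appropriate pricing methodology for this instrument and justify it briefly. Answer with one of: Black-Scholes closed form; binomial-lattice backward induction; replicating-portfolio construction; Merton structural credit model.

Key observation: the strike-183.25 call on RST is European-exercise on a continuously-modelled lognormal underlying, so its value is a single closed-form evaluation.

framework: Black-Scholes closed form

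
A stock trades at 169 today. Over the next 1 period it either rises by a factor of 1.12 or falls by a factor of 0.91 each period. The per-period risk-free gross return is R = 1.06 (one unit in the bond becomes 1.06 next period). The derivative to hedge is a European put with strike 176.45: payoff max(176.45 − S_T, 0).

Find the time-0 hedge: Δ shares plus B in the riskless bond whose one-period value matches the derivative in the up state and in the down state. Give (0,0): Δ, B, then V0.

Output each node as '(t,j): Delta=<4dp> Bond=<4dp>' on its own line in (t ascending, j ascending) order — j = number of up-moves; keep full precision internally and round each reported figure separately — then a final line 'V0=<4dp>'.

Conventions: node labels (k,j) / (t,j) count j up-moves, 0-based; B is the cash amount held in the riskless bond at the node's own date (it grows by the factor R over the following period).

(0,0): Delta=-0.6385 Bond=114.0126
V0=6.1078

Arbitrage-free pricing uses the up-move probability p* = (R−d)/(u−d) = 0.7143, discounting each step at R = 1.06.
At maturity the claim pays: V(1,0)=22.6600, V(1,1)=0.0000
  t=0,j=0: stock 169.0000 → up 189.2800 (V=0.0000), down 153.7900 (V=22.6600). Price 6.1078; hedge Δ=-0.6385, bond B=114.0126.
As a check, the time-0 holding Δ(0,0)·S0 + B(0,0) comes to 6.1078 — exactly V0.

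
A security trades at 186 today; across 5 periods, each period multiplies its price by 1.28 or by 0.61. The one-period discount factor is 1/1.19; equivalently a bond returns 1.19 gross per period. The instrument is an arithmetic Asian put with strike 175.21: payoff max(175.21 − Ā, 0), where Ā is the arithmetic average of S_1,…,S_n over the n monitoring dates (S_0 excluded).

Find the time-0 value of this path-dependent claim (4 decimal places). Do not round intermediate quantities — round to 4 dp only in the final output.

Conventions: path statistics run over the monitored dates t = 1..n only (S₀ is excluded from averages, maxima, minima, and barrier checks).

price = 1.5376

With p* = (R−d)/(u−d) = 0.8657, sum probability × payoff across the paths and divide by R^5.
Enumerate all 2^5 = 32 price paths (U = up ×1.28, D = down ×0.61); each path with k up-moves has probability p*^k·(1−p*)^(5−k).
DDDDD: Ā=53.2704, payoff=121.9396, prob=0.000044
UDDDD: Ā=111.7804, payoff=63.4296, prob=0.000282
DUDDD: Ā=86.8564, payoff=88.3536, prob=0.000282
UUDDD: Ā=182.2561, payoff=0.0000, prob=0.001816
DDUDD: Ā=71.6528, payoff=103.5572, prob=0.000282
UDUDD: Ā=150.3534, payoff=24.8566, prob=0.001816
DUUDD: Ā=125.4294, payoff=49.7806, prob=0.001816
UUUDD: Ā=263.1961, payoff=0.0000, prob=0.011706
DDDUD: Ā=62.3786, payoff=112.8314, prob=0.000282
UDDUD: Ā=130.8927, payoff=44.3173, prob=0.001816
DUDUD: Ā=105.9687, payoff=69.2413, prob=0.001816
UUDUD: Ā=222.3607, payoff=0.0000, prob=0.011706
DDUUD: Ā=90.7651, payoff=84.4449, prob=0.001816
UDUUD: Ā=190.4579, payoff=0.0000, prob=0.011706
DUUUD: Ā=165.5339, payoff=9.6761, prob=0.011706
UUUUD: Ā=347.3499, payoff=0.0000, prob=0.075436
DDDDU: Ā=56.7213, payoff=118.4887, prob=0.000282
UDDDU: Ā=119.0217, payoff=56.1883, prob=0.001816
DUDDU: Ā=94.0977, payoff=81.1123, prob=0.001816
UUDDU: Ā=197.4510, payoff=0.0000, prob=0.011706
DDUDU: Ā=78.8941, payoff=96.3159, prob=0.001816
UDUDU: Ā=165.5483, payoff=9.6617, prob=0.011706
DUUDU: Ā=140.6243, payoff=34.5857, prob=0.011706
UUUDU: Ā=295.0805, payoff=0.0000, prob=0.075436
DDDUU: Ā=69.6199, payoff=105.5901, prob=0.001816
UDDUU: Ā=146.0876, payoff=29.1224, prob=0.011706
DUDUU: Ā=121.1636, payoff=54.0464, prob=0.011706
UUDUU: Ā=254.2450, payoff=0.0000, prob=0.075436
DDUUU: Ā=105.9600, payoff=69.2500, prob=0.011706
UDUUU: Ā=222.3423, payoff=0.0000, prob=0.075436
DUUUU: Ā=197.4183, payoff=0.0000, prob=0.075436
UUUUU: Ā=414.2548, payoff=0.0000, prob=0.486145
Price = Σ prob·payoff / R^5 = 3.669221 / 2.386354 = 1.5376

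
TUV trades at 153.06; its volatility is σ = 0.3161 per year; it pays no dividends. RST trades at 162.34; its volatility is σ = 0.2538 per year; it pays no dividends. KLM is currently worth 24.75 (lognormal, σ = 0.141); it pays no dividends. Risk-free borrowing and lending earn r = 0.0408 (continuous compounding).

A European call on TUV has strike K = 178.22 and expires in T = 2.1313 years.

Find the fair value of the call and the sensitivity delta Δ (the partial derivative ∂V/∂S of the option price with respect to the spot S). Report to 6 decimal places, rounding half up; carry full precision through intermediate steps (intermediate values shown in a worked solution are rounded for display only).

price = 23.996004
Δ = 0.535611

σ√T = 0.3161·√2.1313 = 0.461474
d₁ = (ln(S/K) + (r+σ²/2)T) / (σ√T) = (ln(153.06/178.22) + (0.0408+0.3161²/2)·2.1313) / 0.461474 = (-0.152189 + 0.193436) / 0.461474 = 0.089382
d₂ = d₁ − σ√T = 0.089382 − 0.461474 = -0.372092
e^{−rT} = 0.916716
N(d₁) = 0.535611,  N(d₂) = 0.354912
Call price V = S·N(d₁) − K·e^{−rT}·N(d₂) = 81.980565 − 57.984561 = 23.996004
Δ = N(d₁) = 0.535611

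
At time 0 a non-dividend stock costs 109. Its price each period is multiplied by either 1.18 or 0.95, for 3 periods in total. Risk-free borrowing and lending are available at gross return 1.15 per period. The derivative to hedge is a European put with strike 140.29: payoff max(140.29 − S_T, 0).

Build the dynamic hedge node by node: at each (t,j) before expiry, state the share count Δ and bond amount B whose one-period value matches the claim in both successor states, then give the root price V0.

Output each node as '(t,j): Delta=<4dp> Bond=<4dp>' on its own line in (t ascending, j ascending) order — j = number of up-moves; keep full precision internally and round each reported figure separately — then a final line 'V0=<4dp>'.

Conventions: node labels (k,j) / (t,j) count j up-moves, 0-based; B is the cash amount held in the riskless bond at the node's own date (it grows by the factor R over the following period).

Under the risk-neutral measure, an up-move has probability p* = (R−d)/(u−d) = 0.8696 and values discount at R = 1.15.
At maturity the claim pays: V(3,0)=46.8361, V(3,1)=24.2104, V(3,2)=0.0000, V(3,3)=0.0000
Node (2,0) S=98.3725: V=(p*·24.2104+(1−p*)·46.8361)/1.15=23.6188; Δ=(24.2104−46.8361)/(116.0795−93.4539)=-1.0000; B=V−Δ·S=121.9913
Node (2,1) S=122.1890: V=(p*·0.0000+(1−p*)·24.2104)/1.15=2.7460; Δ=(0.0000−24.2104)/(144.1830−116.0795)=-0.8615; B=V−Δ·S=108.0088
Node (2,2) S=151.7716: V=(p*·0.0000+(1−p*)·0.0000)/1.15=0.0000; Δ=(0.0000−0.0000)/(179.0905−144.1830)=0.0000; B=V−Δ·S=0.0000
Node (1,0) S=103.5500: V=(p*·2.7460+(1−p*)·23.6188)/1.15=4.7552; Δ=(2.7460−23.6188)/(122.1890−98.3725)=-0.8764; B=V−Δ·S=95.5066
Node (1,1) S=128.6200: V=(p*·0.0000+(1−p*)·2.7460)/1.15=0.3115; Δ=(0.0000−2.7460)/(151.7716−122.1890)=-0.0928; B=V−Δ·S=12.2505
Node (0,0) S=109.0000: V=(p*·0.3115+(1−p*)·4.7552)/1.15=0.7749; Δ=(0.3115−4.7552)/(128.6200−103.5500)=-0.1773; B=V−Δ·S=20.0957
Sanity check at the root: Δ(0,0)·S0 + B(0,0) reproduces V0 = 0.7749.

(0,0): Delta=-0.1773 Bond=20.0957
(1,0): Delta=-0.8764 Bond=95.5066
(1,1): Delta=-0.0928 Bond=12.2505
(2,0): Delta=-1.0000 Bond=121.9913
(2,1): Delta=-0.8615 Bond=108.0088
(2,2): Delta=0.0000 Bond=0.0000
V0=0.7749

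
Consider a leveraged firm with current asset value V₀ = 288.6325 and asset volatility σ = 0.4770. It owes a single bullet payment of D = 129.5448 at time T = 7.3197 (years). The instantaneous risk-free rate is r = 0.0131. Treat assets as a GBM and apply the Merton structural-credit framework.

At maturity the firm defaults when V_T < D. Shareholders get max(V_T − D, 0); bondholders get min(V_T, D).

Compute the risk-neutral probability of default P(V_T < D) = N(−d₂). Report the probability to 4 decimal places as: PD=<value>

PD=0.4801

Apply the equity-as-call identities (strike 129.5448, horizon 7.3197 years):
d₁ = [ln(V₀/D) + (r + σ²/2)T] / (σ√T)
   = [ln(288.6325/129.5448) + (0.0131 + 0.5·0.4770²)·7.3197] / (0.4770·√7.3197)
   = [0.801127 + 0.928610] / 1.290521 = 1.340341
d₂ = d₁ − σ√T = 1.340341 − 1.290521 = 0.049820
risk-neutral PD = N(−d₂) = N(-0.049820) = 0.480133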